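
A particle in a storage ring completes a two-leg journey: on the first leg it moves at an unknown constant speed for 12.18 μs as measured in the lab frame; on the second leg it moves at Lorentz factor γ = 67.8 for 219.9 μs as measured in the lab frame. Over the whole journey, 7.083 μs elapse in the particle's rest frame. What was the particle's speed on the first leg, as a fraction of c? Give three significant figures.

Leg 1: speed unknown; τ_1 = 12.18/γ_1.
Leg 2: γ = 67.8; τ_2 = 219.9/67.80 = 3.243 μs.
Total proper time: τ_1 + 3.243 = 7.083, so τ_1 = 7.083 − 3.243 = 3.840 μs.
γ_1 = 12.18/3.840 = 3.172; β = √(1 − 1/γ²) = √0.9006.

β = 0.949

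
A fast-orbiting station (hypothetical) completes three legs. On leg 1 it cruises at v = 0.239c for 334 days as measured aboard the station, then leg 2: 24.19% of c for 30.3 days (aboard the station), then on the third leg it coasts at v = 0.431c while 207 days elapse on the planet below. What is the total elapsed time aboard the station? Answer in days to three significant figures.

Leg 1: 334 days is already measured aboard the station.
Leg 2: 30.3 days is already measured aboard the station.
Leg 3: γ = 1/√(1 − 0.431²) = 1/√0.8142 = 1.108; τ_3 = 207/1.108 = 186.8 days.
Total: 334.0 + 30.30 + 186.8 days.

τ = 551 days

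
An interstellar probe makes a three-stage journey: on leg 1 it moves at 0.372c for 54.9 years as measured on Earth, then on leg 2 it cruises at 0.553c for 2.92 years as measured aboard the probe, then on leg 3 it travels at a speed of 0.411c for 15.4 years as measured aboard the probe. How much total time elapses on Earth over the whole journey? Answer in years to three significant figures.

Δt = 75.3 years

Leg 1: 54.9 years is already measured on Earth.
Leg 2: γ = 1/√(1 − 0.553²) = 1/√0.6942 = 1.200; Δt_2 = 1.200 × 2.92 = 3.505 years.
Leg 3: γ = 1/√(1 − 0.411²) = 1/√0.8311 = 1.097; Δt_3 = 1.097 × 15.4 = 16.89 years.
Total: 54.90 + 3.505 + 16.89 years.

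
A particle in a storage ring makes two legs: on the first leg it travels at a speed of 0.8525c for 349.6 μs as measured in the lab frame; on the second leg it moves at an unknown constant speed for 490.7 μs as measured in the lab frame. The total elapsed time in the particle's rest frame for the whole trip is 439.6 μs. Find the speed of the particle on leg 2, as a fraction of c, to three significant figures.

Leg 1: γ = 1/√(1 − 0.8525²) = 1/√0.2732 = 1.913; τ_1 = 349.6/1.913 = 182.7 μs.
Leg 2: speed unknown; τ_2 = 490.7/γ_2.
Total proper time: 182.7 + τ_2 = 439.6, so τ_2 = 439.6 − 182.7 = 256.9 μs.
γ_2 = 490.7/256.9 = 1.910; β = √(1 − 1/γ²) = √0.7260.

β = 0.852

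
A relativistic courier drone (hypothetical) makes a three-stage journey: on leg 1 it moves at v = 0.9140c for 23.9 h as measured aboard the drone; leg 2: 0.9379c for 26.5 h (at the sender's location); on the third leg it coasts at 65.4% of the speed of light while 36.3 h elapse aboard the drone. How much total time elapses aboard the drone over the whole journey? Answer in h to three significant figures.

τ = 69.4 h

Leg 1: 23.9 h is already measured aboard the drone.
Leg 2: γ = 1/√(1 − 0.9379²) = 1/√0.1203 = 2.883; τ_2 = 26.5/2.883 = 9.193 h.
Leg 3: 36.3 h is already measured aboard the drone.
Total: 23.90 + 9.193 + 36.30 h.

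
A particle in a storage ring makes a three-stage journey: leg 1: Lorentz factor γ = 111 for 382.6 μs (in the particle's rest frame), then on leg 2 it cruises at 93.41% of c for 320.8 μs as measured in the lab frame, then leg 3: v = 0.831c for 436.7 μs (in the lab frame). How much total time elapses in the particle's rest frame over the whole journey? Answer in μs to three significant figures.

τ = 740 μs

Leg 1: 382.6 μs is already measured in the particle's rest frame.
Leg 2: β = 0.9341; γ = 1/√(1 − 0.9341²) = 1/√0.1275 = 2.801; τ_2 = 320.8/2.801 = 114.5 μs.
Leg 3: γ = 1/√(1 − 0.831²) = 1/√0.3094 = 1.798; τ_3 = 436.7/1.798 = 242.9 μs.
Total: 382.6 + 114.5 + 242.9 μs.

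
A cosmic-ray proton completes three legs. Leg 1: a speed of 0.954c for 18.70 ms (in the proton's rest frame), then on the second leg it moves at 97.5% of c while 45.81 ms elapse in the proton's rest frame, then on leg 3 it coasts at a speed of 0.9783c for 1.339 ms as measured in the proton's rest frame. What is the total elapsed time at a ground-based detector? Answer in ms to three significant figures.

Δt = 275 ms

Leg 1: γ = 1/√(1 − 0.954²) = 1/√0.08988 = 3.335; Δt_1 = 3.335 × 18.70 = 62.37 ms.
Leg 2: β = 0.975; γ = 1/√(1 − 0.975²) = 1/√0.04938 = 4.500; Δt_2 = 4.500 × 45.81 = 206.2 ms.
Leg 3: γ = 1/√(1 − 0.9783²) = 1/√0.04293 = 4.826; Δt_3 = 4.826 × 1.339 = 6.463 ms.
Total: 62.37 + 206.2 + 6.463 ms.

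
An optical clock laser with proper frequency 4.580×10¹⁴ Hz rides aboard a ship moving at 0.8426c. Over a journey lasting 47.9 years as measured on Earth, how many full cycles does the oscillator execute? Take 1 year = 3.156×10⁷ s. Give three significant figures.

γ = 1/√(1 − 0.8426²) = 1/√0.2900 = 1.857
The oscillator's own cycle count is N = f × τ where τ is the proper time on the ship. τ = Δt/γ = 47.9/1.857 = 25.80 years = 8.141×10⁸ s.
N = 4.580×10¹⁴ × 8.141×10⁸ = 3.729×10²³.

N = 3.73×10²³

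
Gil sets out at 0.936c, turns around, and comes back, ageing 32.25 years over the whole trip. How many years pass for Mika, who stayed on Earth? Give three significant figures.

γ = 1/√(1 − 0.936²) = 1/√0.1239 = 2.841
Earth-frame duration is the dilated interval: Δt = γτ = 2.841 × 32.25 years.

Δt = 91.6 years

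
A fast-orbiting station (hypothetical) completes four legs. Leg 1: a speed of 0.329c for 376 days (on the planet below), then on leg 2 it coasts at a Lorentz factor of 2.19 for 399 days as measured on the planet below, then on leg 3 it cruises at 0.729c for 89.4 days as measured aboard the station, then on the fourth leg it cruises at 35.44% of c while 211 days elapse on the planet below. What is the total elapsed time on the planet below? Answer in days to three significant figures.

Leg 1: 376 days is already measured on the planet below.
Leg 2: 399 days is already measured on the planet below.
Leg 3: γ = 1/√(1 − 0.729²) = 1/√0.4686 = 1.461; Δt_3 = 1.461 × 89.4 = 130.6 days.
Leg 4: 211 days is already measured on the planet below.
Total: 376.0 + 399.0 + 130.6 + 211.0 days.

Δt = 1120 days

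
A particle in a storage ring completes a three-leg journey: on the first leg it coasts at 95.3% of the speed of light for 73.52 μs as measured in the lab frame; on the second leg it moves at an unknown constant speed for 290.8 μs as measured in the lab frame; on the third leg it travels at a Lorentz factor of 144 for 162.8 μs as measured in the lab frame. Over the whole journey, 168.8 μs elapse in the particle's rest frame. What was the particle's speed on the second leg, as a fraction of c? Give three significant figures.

Leg 1: β = 0.953; γ = 1/√(1 − 0.953²) = 1/√0.09179 = 3.301; τ_1 = 73.52/3.301 = 22.27 μs.
Leg 2: speed unknown; τ_2 = 290.8/γ_2.
Leg 3: γ = 144; τ_3 = 162.8/144.0 = 1.131 μs.
Total proper time: 22.27 + τ_2 + 1.131 = 168.8, so τ_2 = 168.8 − 23.40 = 145.4 μs.
γ_2 = 290.8/145.4 = 2.000; β = √(1 − 1/γ²) = √0.7500.

β = 0.866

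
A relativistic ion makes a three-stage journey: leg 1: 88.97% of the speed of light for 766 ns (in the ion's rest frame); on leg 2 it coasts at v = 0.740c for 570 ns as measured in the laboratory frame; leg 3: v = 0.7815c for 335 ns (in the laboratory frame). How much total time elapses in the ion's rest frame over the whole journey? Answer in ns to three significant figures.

Leg 1: 766 ns is already measured in the ion's rest frame.
Leg 2: γ = 1/√(1 − 0.740²) = 1/√0.4524 = 1.487; τ_2 = 570/1.487 = 383.4 ns.
Leg 3: γ = 1/√(1 − 0.7815²) = 1/√0.3893 = 1.603; τ_3 = 335/1.603 = 209.0 ns.
Total: 766.0 + 383.4 + 209.0 ns.

τ = 1360 ns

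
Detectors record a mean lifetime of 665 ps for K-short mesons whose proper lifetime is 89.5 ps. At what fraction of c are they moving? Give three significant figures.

γ = Δt/τ₀ = 665/89.5 = 7.430
β = √(1 − 1/γ²) = √(1 − 0.01811) = √0.9819

v = 0.991c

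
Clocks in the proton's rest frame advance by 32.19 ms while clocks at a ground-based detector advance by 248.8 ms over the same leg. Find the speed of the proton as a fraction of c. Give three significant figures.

v = 0.992c

The proper time is measured in the proton's rest frame (both events occur at the proton's location); Δt is measured at a ground-based detector. γ = Δt/τ = 248.8/32.19 = 7.729.
β = √(1 − 1/γ²) = √(1 − 0.01674) = √0.9833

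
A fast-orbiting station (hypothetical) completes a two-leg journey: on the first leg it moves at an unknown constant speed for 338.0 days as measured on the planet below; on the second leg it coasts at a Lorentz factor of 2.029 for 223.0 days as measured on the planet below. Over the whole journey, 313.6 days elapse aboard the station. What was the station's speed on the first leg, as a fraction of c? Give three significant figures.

Leg 1: speed unknown; τ_1 = 338.0/γ_1.
Leg 2: γ = 2.029; τ_2 = 223.0/2.029 = 109.9 days.
Total proper time: τ_1 + 109.9 = 313.6, so τ_1 = 313.6 − 109.9 = 203.7 days.
γ_1 = 338.0/203.7 = 1.659; β = √(1 − 1/γ²) = √0.6368.

β = 0.798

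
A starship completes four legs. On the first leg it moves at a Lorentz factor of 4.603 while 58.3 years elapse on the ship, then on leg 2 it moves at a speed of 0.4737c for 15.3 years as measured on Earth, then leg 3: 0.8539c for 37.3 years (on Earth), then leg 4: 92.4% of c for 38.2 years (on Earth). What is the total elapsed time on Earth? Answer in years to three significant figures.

Δt = 359 years

Leg 1: γ = 4.603; Δt_1 = 4.603 × 58.3 = 268.4 years.
Leg 2: 15.3 years is already measured on Earth.
Leg 3: 37.3 years is already measured on Earth.
Leg 4: 38.2 years is already measured on Earth.
Total: 268.4 + 15.30 + 37.30 + 38.20 years.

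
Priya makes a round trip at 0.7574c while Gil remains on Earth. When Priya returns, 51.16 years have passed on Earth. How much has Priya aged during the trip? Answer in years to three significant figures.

γ = 1/√(1 − 0.7574²) = 1/√0.4263 = 1.532
Priya's clock measures proper time along the trip: τ = Δt/γ = 51.16/1.532 years.

τ = 33.4 years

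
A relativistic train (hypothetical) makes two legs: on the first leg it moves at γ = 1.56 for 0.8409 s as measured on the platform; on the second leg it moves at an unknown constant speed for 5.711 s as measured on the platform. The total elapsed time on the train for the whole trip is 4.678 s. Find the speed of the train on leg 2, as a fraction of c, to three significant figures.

Leg 1: γ = 1.56; τ_1 = 0.8409/1.560 = 0.5390 s.
Leg 2: speed unknown; τ_2 = 5.711/γ_2.
Total proper time: 0.5390 + τ_2 = 4.678, so τ_2 = 4.678 − 0.5390 = 4.139 s.
γ_2 = 5.711/4.139 = 1.380; β = √(1 − 1/γ²) = √0.4748.

β = 0.689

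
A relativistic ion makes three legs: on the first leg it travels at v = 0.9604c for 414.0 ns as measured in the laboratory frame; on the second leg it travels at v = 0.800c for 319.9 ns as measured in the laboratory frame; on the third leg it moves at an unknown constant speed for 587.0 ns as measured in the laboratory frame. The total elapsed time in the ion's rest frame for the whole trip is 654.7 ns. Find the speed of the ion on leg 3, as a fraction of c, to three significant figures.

Leg 1: γ = 1/√(1 − 0.9604²) = 1/√0.07763 = 3.589; τ_1 = 414.0/3.589 = 115.4 ns.
Leg 2: γ = 1/√(1 − 0.800²) = 1/√0.3600 = 1.667; τ_2 = 319.9/1.667 = 191.9 ns.
Leg 3: speed unknown; τ_3 = 587.0/γ_3.
Total proper time: 115.4 + 191.9 + τ_3 = 654.7, so τ_3 = 654.7 − 307.3 = 347.4 ns.
γ_3 = 587.0/347.4 = 1.690; β = √(1 − 1/γ²) = √0.6497.

β = 0.806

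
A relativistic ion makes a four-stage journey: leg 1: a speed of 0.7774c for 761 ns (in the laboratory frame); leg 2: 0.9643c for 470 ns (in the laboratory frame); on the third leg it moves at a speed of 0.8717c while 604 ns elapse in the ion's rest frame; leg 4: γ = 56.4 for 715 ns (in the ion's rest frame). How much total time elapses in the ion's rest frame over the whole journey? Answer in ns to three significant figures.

τ = 1920 ns

Leg 1: γ = 1/√(1 − 0.7774²) = 1/√0.3956 = 1.590; τ_1 = 761/1.590 = 478.7 ns.
Leg 2: γ = 1/√(1 − 0.9643²) = 1/√0.07013 = 3.776; τ_2 = 470/3.776 = 124.5 ns.
Leg 3: 604 ns is already measured in the ion's rest frame.
Leg 4: 715 ns is already measured in the ion's rest frame.
Total: 478.7 + 124.5 + 604.0 + 715.0 ns.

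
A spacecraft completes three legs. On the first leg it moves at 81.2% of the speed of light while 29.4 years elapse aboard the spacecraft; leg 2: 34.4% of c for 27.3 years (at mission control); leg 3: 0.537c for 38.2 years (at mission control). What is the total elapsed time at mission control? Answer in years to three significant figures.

Leg 1: β = 0.812; γ = 1/√(1 − 0.812²) = 1/√0.3407 = 1.713; Δt_1 = 1.713 × 29.4 = 50.37 years.
Leg 2: 27.3 years is already measured at mission control.
Leg 3: 38.2 years is already measured at mission control.
Total: 50.37 + 27.30 + 38.20 years.

Δt = 116 years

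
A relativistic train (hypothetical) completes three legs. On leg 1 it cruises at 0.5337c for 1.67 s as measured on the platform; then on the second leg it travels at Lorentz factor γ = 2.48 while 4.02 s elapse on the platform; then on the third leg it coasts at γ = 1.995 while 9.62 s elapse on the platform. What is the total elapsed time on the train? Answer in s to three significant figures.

Leg 1: γ = 1/√(1 − 0.5337²) = 1/√0.7152 = 1.182; τ_1 = 1.67/1.182 = 1.412 s.
Leg 2: γ = 2.48; τ_2 = 4.02/2.480 = 1.621 s.
Leg 3: γ = 1.995; τ_3 = 9.62/1.995 = 4.822 s.
Total: 1.412 + 1.621 + 4.822 s.

τ = 7.86 s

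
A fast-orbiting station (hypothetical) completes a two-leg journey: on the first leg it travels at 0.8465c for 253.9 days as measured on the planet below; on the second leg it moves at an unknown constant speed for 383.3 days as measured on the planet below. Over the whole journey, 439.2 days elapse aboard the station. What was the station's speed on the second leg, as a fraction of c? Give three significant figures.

Leg 1: γ = 1/√(1 − 0.8465²) = 1/√0.2834 = 1.878; τ_1 = 253.9/1.878 = 135.2 days.
Leg 2: speed unknown; τ_2 = 383.3/γ_2.
Total proper time: 135.2 + τ_2 = 439.2, so τ_2 = 439.2 − 135.2 = 304.0 days.
γ_2 = 383.3/304.0 = 1.261; β = √(1 − 1/γ²) = √0.3709.

β = 0.609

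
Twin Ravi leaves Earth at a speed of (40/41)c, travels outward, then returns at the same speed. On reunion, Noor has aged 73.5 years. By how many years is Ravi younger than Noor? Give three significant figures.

γ = 1/√(1 − (40/41)²) = 41/9 ≈ 4.556
Ravi's elapsed proper time: τ = 73.5/4.556 = 16.13 years.
Age gap = Δt − τ = 73.5 − 16.13 years.

Δt − τ = 57.4 years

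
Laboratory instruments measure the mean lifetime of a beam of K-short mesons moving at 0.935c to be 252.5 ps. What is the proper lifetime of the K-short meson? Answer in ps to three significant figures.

γ = 1/√(1 − 0.935²) = 1/√0.1258 = 2.820
The lab-frame lifetime is the dilated interval; the proper lifetime is τ₀ = Δt/γ = 252.5/2.820 ps.

τ₀ = 89.5 ps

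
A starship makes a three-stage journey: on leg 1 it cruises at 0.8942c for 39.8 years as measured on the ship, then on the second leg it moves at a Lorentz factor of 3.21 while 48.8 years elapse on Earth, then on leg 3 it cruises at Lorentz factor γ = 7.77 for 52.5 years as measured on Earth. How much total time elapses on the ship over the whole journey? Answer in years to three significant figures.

Leg 1: 39.8 years is already measured on the ship.
Leg 2: γ = 3.21; τ_2 = 48.8/3.210 = 15.20 years.
Leg 3: γ = 7.77; τ_3 = 52.5/7.770 = 6.757 years.
Total: 39.80 + 15.20 + 6.757 years.

τ = 61.8 years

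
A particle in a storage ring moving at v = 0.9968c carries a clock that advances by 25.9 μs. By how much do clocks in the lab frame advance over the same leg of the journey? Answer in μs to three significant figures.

γ = 1/√(1 − 0.9968²) = 1/√0.006390 = 12.51
The interval measured in the particle's rest frame is the proper time (both events occur at the same place in that frame); the lab-frame interval is Δt = γτ = 12.51 × 25.9 μs.

Δt = 324 μs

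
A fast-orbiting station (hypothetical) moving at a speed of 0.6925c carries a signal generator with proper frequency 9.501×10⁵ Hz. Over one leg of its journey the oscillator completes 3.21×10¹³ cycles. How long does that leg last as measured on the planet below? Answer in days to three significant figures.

Δt = 542 days

γ = 1/√(1 − 0.6925²) = 1/√0.5204 = 1.386
Proper time for N cycles: τ = N/f = 3.21×10¹³/(9.501×10⁵) = 3.379×10⁷ s = 391.0 days.
Lab-frame duration Δt = γτ = 1.386 × 391.0 = 542.0 days.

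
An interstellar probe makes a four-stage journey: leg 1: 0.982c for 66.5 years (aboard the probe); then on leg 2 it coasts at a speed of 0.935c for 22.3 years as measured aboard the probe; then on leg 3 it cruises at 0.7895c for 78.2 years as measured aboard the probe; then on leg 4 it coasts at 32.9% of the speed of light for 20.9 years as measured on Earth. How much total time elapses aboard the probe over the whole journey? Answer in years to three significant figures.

Leg 1: 66.5 years is already measured aboard the probe.
Leg 2: 22.3 years is already measured aboard the probe.
Leg 3: 78.2 years is already measured aboard the probe.
Leg 4: β = 0.329; γ = 1/√(1 − 0.329²) = 1/√0.8918 = 1.059; τ_4 = 20.9/1.059 = 19.74 years.
Total: 66.50 + 22.30 + 78.20 + 19.74 years.

τ = 187 years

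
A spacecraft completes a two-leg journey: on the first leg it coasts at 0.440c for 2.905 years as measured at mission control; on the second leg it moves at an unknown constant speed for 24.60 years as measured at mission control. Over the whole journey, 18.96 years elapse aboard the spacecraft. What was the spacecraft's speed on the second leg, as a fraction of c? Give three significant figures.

Leg 1: γ = 1/√(1 − 0.440²) = 1/√0.8064 = 1.114; τ_1 = 2.905/1.114 = 2.609 years.
Leg 2: speed unknown; τ_2 = 24.60/γ_2.
Total proper time: 2.609 + τ_2 = 18.96, so τ_2 = 18.96 − 2.609 = 16.35 years.
γ_2 = 24.60/16.35 = 1.504; β = √(1 − 1/γ²) = √0.5582.

β = 0.747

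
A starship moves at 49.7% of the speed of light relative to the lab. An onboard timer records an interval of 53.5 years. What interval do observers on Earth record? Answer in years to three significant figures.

β = 0.497; γ = 1/√(1 − 0.497²) = 1/√0.7530 = 1.152
The interval measured on the ship is the proper time (both events occur at the same place in that frame); the lab-frame interval is Δt = γτ = 1.152 × 53.5 years.

Δt = 61.7 years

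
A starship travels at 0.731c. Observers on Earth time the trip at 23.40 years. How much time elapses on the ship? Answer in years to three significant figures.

τ = 16.0 years

γ = 1/√(1 − 0.731²) = 1/√0.4656 = 1.465
The interval measured on Earth is the dilated one; the clock on the ship measures the proper time τ = Δt/γ = 23.40/1.465 years.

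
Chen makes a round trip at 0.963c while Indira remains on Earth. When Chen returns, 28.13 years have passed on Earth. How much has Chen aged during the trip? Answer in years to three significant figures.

τ = 7.58 years

γ = 1/√(1 − 0.963²) = 1/√0.07263 = 3.711
Chen's clock measures proper time along the trip: τ = Δt/γ = 28.13/3.711 years.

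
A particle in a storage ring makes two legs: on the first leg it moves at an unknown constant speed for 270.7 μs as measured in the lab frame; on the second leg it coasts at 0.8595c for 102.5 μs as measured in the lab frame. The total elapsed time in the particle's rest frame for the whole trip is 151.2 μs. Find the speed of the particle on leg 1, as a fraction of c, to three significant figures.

Leg 1: speed unknown; τ_1 = 270.7/γ_1.
Leg 2: γ = 1/√(1 − 0.8595²) = 1/√0.2613 = 1.956; τ_2 = 102.5/1.956 = 52.39 μs.
Total proper time: τ_1 + 52.39 = 151.2, so τ_1 = 151.2 − 52.39 = 98.81 μs.
γ_1 = 270.7/98.81 = 2.740; β = √(1 − 1/γ²) = √0.8668.

β = 0.931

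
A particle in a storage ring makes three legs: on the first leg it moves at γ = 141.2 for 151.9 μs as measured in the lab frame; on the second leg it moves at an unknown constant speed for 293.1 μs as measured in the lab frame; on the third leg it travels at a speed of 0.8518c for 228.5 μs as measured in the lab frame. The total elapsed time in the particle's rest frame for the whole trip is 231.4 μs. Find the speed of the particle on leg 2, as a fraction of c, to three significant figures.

β = 0.926

Leg 1: γ = 141.2; τ_1 = 151.9/141.2 = 1.076 μs.
Leg 2: speed unknown; τ_2 = 293.1/γ_2.
Leg 3: γ = 1/√(1 − 0.8518²) = 1/√0.2744 = 1.909; τ_3 = 228.5/1.909 = 119.7 μs.
Total proper time: 1.076 + τ_2 + 119.7 = 231.4, so τ_2 = 231.4 − 120.8 = 110.6 μs.
γ_2 = 293.1/110.6 = 2.650; β = √(1 − 1/γ²) = √0.8576.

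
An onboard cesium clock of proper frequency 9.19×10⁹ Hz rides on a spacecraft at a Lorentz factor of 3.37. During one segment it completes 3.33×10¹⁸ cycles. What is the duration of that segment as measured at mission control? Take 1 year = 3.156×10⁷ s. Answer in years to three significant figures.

Δt = 38.7 years

γ = 3.37
Proper time for N cycles: τ = N/f = 3.33×10¹⁸/(9.19×10⁹) = 3.624×10⁸ s = 11.48 years.
Lab-frame duration Δt = γτ = 3.370 × 11.48 = 38.69 years.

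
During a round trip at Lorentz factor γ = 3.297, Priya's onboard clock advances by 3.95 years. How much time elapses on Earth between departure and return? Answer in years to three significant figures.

γ = 3.297
Earth-frame duration is the dilated interval: Δt = γτ = 3.297 × 3.95 years.

Δt = 13.0 years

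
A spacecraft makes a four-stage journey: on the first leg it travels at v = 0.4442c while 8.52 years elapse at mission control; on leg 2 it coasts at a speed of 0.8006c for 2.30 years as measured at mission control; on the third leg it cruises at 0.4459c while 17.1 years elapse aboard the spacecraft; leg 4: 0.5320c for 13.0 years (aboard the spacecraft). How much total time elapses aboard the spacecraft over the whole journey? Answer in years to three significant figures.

Leg 1: γ = 1/√(1 − 0.4442²) = 1/√0.8027 = 1.116; τ_1 = 8.52/1.116 = 7.633 years.
Leg 2: γ = 1/√(1 − 0.8006²) = 1/√0.3590 = 1.669; τ_2 = 2.30/1.669 = 1.378 years.
Leg 3: 17.1 years is already measured aboard the spacecraft.
Leg 4: 13.0 years is already measured aboard the spacecraft.
Total: 7.633 + 1.378 + 17.10 + 13.00 years.

τ = 39.1 years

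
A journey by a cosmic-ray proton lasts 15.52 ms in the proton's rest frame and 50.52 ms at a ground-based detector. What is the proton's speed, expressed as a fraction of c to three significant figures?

The proper time is measured in the proton's rest frame (both events occur at the proton's location); Δt is measured at a ground-based detector. γ = Δt/τ = 50.52/15.52 = 3.255.
β = √(1 − 1/γ²) = √(1 − 0.09437) = √0.9056

β = 0.952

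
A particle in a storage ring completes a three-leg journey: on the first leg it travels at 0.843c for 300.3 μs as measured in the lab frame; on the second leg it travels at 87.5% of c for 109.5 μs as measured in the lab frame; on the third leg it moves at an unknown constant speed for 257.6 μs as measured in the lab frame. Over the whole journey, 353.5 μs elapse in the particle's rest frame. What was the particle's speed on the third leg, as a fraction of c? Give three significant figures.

Leg 1: γ = 1/√(1 − 0.843²) = 1/√0.2894 = 1.859; τ_1 = 300.3/1.859 = 161.5 μs.
Leg 2: β = 0.875; γ = 1/√(1 − 0.875²) = 1/√0.2344 = 2.066; τ_2 = 109.5/2.066 = 53.01 μs.
Leg 3: speed unknown; τ_3 = 257.6/γ_3.
Total proper time: 161.5 + 53.01 + τ_3 = 353.5, so τ_3 = 353.5 − 214.5 = 139.0 μs.
γ_3 = 257.6/139.0 = 1.854; β = √(1 − 1/γ²) = √0.7090.

β = 0.842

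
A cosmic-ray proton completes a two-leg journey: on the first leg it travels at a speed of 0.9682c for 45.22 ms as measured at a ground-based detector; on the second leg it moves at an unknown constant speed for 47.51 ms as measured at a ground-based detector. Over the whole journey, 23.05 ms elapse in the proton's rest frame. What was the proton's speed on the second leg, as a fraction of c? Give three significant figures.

Leg 1: γ = 1/√(1 − 0.9682²) = 1/√0.06259 = 3.997; τ_1 = 45.22/3.997 = 11.31 ms.
Leg 2: speed unknown; τ_2 = 47.51/γ_2.
Total proper time: 11.31 + τ_2 = 23.05, so τ_2 = 23.05 − 11.31 = 11.74 ms.
γ_2 = 47.51/11.74 = 4.048; β = √(1 − 1/γ²) = √0.9390.

β = 0.969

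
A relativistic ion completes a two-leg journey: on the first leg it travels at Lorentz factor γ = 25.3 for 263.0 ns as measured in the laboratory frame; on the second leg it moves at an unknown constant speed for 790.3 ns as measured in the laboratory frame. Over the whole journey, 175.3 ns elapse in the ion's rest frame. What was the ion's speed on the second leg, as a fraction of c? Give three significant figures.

Leg 1: γ = 25.3; τ_1 = 263.0/25.30 = 10.40 ns.
Leg 2: speed unknown; τ_2 = 790.3/γ_2.
Total proper time: 10.40 + τ_2 = 175.3, so τ_2 = 175.3 − 10.40 = 164.9 ns.
γ_2 = 790.3/164.9 = 4.792; β = √(1 − 1/γ²) = √0.9565.

β = 0.978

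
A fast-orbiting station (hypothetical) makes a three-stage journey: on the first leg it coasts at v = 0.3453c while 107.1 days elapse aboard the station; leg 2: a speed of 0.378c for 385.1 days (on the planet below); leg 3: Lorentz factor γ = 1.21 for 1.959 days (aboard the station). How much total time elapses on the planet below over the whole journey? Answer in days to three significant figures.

Leg 1: γ = 1/√(1 − 0.3453²) = 1/√0.8808 = 1.066; Δt_1 = 1.066 × 107.1 = 114.1 days.
Leg 2: 385.1 days is already measured on the planet below.
Leg 3: γ = 1.21; Δt_3 = 1.210 × 1.959 = 2.370 days.
Total: 114.1 + 385.1 + 2.370 days.

Δt = 502 days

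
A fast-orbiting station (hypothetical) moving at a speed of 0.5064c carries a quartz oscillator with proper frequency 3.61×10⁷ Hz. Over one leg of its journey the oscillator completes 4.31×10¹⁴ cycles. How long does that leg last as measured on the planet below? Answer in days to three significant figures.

Δt = 160 days

γ = 1/√(1 − 0.5064²) = 1/√0.7436 = 1.160
Proper time for N cycles: τ = N/f = 4.31×10¹⁴/(3.61×10⁷) = 1.194×10⁷ s = 138.2 days.
Lab-frame duration Δt = γτ = 1.160 × 138.2 = 160.3 days.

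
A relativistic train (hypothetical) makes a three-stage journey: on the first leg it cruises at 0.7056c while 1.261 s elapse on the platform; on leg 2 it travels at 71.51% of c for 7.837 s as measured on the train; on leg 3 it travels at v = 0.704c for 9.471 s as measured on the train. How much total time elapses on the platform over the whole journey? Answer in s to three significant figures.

Leg 1: 1.261 s is already measured on the platform.
Leg 2: β = 0.7151; γ = 1/√(1 − 0.7151²) = 1/√0.4886 = 1.431; Δt_2 = 1.431 × 7.837 = 11.21 s.
Leg 3: γ = 1/√(1 − 0.704²) = 1/√0.5044 = 1.408; Δt_3 = 1.408 × 9.471 = 13.34 s.
Total: 1.261 + 11.21 + 13.34 s.

Δt = 25.8 s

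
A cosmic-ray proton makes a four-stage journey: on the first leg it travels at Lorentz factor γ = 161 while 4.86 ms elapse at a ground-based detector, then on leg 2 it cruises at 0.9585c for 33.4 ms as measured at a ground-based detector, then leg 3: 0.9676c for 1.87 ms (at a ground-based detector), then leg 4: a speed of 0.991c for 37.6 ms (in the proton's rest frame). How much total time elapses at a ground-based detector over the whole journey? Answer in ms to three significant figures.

Δt = 321 ms

Leg 1: 4.86 ms is already measured at a ground-based detector.
Leg 2: 33.4 ms is already measured at a ground-based detector.
Leg 3: 1.87 ms is already measured at a ground-based detector.
Leg 4: γ = 1/√(1 − 0.991²) = 1/√0.01792 = 7.470; Δt_4 = 7.470 × 37.6 = 280.9 ms.
Total: 4.860 + 33.40 + 1.870 + 280.9 ms.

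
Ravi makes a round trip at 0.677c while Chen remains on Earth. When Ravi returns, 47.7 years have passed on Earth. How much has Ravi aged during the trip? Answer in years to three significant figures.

γ = 1/√(1 − 0.677²) = 1/√0.5417 = 1.359
Ravi's clock measures proper time along the trip: τ = Δt/γ = 47.7/1.359 years.

τ = 35.1 years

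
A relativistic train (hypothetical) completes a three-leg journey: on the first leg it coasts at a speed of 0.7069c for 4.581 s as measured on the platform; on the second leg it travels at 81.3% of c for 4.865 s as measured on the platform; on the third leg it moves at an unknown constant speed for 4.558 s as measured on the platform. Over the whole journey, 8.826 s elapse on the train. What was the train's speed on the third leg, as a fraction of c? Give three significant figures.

Leg 1: γ = 1/√(1 − 0.7069²) = 1/√0.5003 = 1.414; τ_1 = 4.581/1.414 = 3.240 s.
Leg 2: β = 0.813; γ = 1/√(1 − 0.813²) = 1/√0.3390 = 1.717; τ_2 = 4.865/1.717 = 2.833 s.
Leg 3: speed unknown; τ_3 = 4.558/γ_3.
Total proper time: 3.240 + 2.833 + τ_3 = 8.826, so τ_3 = 8.826 − 6.073 = 2.753 s.
γ_3 = 4.558/2.753 = 1.656; β = √(1 − 1/γ²) = √0.6352.

β = 0.797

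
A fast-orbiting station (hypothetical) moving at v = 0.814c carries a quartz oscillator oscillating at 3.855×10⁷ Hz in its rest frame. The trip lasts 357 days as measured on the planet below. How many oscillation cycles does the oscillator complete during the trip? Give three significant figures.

γ = 1/√(1 − 0.814²) = 1/√0.3374 = 1.722
The oscillator's own cycle count is N = f × τ where τ is the proper time aboard the station. τ = Δt/γ = 357/1.722 = 207.4 days = 1.792×10⁷ s.
N = 3.855×10⁷ × 1.792×10⁷ = 6.907×10¹⁴.

N = 6.91×10¹⁴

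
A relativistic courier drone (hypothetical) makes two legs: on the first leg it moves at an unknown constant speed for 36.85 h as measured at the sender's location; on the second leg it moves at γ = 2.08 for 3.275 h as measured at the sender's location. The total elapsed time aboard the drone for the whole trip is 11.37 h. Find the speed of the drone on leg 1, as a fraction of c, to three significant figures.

β = 0.964

Leg 1: speed unknown; τ_1 = 36.85/γ_1.
Leg 2: γ = 2.08; τ_2 = 3.275/2.080 = 1.575 h.
Total proper time: τ_1 + 1.575 = 11.37, so τ_1 = 11.37 − 1.575 = 9.795 h.
γ_1 = 36.85/9.795 = 3.762; β = √(1 − 1/γ²) = √0.9293.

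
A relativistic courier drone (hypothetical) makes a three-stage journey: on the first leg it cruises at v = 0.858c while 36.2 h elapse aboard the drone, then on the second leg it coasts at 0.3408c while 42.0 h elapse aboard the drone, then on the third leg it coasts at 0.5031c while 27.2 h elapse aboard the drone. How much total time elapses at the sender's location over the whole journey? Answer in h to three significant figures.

Δt = 147 h

Leg 1: γ = 1/√(1 − 0.858²) = 1/√0.2638 = 1.947; Δt_1 = 1.947 × 36.2 = 70.48 h.
Leg 2: γ = 1/√(1 − 0.3408²) = 1/√0.8839 = 1.064; Δt_2 = 1.064 × 42.0 = 44.67 h.
Leg 3: γ = 1/√(1 − 0.5031²) = 1/√0.7469 = 1.157; Δt_3 = 1.157 × 27.2 = 31.47 h.
Total: 70.48 + 44.67 + 31.47 h.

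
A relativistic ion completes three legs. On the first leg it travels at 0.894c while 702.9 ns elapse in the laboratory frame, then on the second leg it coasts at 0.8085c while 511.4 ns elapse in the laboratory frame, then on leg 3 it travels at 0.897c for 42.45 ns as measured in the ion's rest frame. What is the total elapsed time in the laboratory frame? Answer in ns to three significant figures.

Leg 1: 702.9 ns is already measured in the laboratory frame.
Leg 2: 511.4 ns is already measured in the laboratory frame.
Leg 3: γ = 1/√(1 − 0.897²) = 1/√0.1954 = 2.262; Δt_3 = 2.262 × 42.45 = 96.03 ns.
Total: 702.9 + 511.4 + 96.03 ns.

Δt = 1310 ns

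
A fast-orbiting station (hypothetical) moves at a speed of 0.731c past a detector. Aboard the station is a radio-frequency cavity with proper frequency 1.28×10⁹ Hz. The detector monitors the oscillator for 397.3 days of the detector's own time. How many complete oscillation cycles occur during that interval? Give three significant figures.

γ = 1/√(1 − 0.731²) = 1/√0.4656 = 1.465
During 397.3 days of lab time, the oscillator's proper time advances by τ = Δt/γ = 397.3/1.465 = 271.1 days = 2.342×10⁷ s.
N = f × τ = 1.28×10⁹ × 2.342×10⁷ = 2.998×10¹⁶.

N = 3.00×10¹⁶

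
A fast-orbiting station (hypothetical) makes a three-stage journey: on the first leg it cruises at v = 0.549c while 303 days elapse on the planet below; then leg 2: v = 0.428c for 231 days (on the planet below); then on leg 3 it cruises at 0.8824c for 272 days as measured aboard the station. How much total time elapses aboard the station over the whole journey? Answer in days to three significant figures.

Leg 1: γ = 1/√(1 − 0.549²) = 1/√0.6986 = 1.196; τ_1 = 303/1.196 = 253.3 days.
Leg 2: γ = 1/√(1 − 0.428²) = 1/√0.8168 = 1.106; τ_2 = 231/1.106 = 208.8 days.
Leg 3: 272 days is already measured aboard the station.
Total: 253.3 + 208.8 + 272.0 days.

τ = 734 days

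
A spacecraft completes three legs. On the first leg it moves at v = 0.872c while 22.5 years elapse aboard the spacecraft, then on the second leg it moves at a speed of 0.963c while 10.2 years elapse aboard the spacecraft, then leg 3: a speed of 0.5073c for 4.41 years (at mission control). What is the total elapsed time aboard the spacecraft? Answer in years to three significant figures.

τ = 36.5 years

Leg 1: 22.5 years is already measured aboard the spacecraft.
Leg 2: 10.2 years is already measured aboard the spacecraft.
Leg 3: γ = 1/√(1 − 0.5073²) = 1/√0.7426 = 1.160; τ_3 = 4.41/1.160 = 3.800 years.
Total: 22.50 + 10.20 + 3.800 years.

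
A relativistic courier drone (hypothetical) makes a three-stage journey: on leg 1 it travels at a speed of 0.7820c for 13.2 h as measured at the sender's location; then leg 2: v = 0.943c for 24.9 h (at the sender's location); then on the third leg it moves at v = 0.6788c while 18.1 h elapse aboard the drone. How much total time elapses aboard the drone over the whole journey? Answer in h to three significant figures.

τ = 34.6 h

Leg 1: γ = 1/√(1 − 0.7820²) = 1/√0.3885 = 1.604; τ_1 = 13.2/1.604 = 8.227 h.
Leg 2: γ = 1/√(1 − 0.943²) = 1/√0.1108 = 3.005; τ_2 = 24.9/3.005 = 8.287 h.
Leg 3: 18.1 h is already measured aboard the drone.
Total: 8.227 + 8.287 + 18.10 h.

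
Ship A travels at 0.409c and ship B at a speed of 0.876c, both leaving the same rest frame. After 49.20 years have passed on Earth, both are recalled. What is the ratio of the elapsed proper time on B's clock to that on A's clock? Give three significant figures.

τ_B/τ_A = 0.529

A: γ = 1/√(1 − 0.409²) = 1/√0.8327 = 1.096. B: γ = 1/√(1 − 0.876²) = 1/√0.2326 = 2.073.
τ_A/τ_B = γ_B/γ_A = 2.073/1.096 = 1.892, so τ_B/τ_A = 0.5285.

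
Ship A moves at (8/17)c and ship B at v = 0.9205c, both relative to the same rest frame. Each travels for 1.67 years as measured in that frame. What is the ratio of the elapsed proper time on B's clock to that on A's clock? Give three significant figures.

A: γ = 1/√(1 − (8/17)²) = 17/15 ≈ 1.133. B: γ = 1/√(1 − 0.9205²) = 1/√0.1527 = 2.559.
τ_A/τ_B = γ_B/γ_A = 2.559/1.133 = 2.258, so τ_B/τ_A = 0.4428.

τ_B/τ_A = 0.443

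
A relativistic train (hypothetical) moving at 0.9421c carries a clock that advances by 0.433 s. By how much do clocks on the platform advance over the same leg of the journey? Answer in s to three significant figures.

Δt = 1.29 s

γ = 1/√(1 − 0.9421²) = 1/√0.1124 = 2.982
The interval measured on the train is the proper time (both events occur at the same place in that frame); the lab-frame interval is Δt = γτ = 2.982 × 0.433 s.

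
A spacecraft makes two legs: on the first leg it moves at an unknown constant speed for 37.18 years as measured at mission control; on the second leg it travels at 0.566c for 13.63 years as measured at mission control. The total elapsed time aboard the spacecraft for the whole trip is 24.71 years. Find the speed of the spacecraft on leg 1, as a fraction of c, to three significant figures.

Leg 1: speed unknown; τ_1 = 37.18/γ_1.
Leg 2: γ = 1/√(1 − 0.566²) = 1/√0.6796 = 1.213; τ_2 = 13.63/1.213 = 11.24 years.
Total proper time: τ_1 + 11.24 = 24.71, so τ_1 = 24.71 − 11.24 = 13.47 years.
γ_1 = 37.18/13.47 = 2.760; β = √(1 − 1/γ²) = √0.8687.

β = 0.932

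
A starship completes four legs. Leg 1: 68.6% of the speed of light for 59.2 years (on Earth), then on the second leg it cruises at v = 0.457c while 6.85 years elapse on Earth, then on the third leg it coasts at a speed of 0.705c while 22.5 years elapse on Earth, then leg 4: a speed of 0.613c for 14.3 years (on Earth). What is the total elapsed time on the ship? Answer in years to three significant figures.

Leg 1: β = 0.686; γ = 1/√(1 − 0.686²) = 1/√0.5294 = 1.374; τ_1 = 59.2/1.374 = 43.07 years.
Leg 2: γ = 1/√(1 − 0.457²) = 1/√0.7912 = 1.124; τ_2 = 6.85/1.124 = 6.093 years.
Leg 3: γ = 1/√(1 − 0.705²) = 1/√0.5030 = 1.410; τ_3 = 22.5/1.410 = 15.96 years.
Leg 4: γ = 1/√(1 − 0.613²) = 1/√0.6242 = 1.266; τ_4 = 14.3/1.266 = 11.30 years.
Total: 43.07 + 6.093 + 15.96 + 11.30 years.

τ = 76.4 years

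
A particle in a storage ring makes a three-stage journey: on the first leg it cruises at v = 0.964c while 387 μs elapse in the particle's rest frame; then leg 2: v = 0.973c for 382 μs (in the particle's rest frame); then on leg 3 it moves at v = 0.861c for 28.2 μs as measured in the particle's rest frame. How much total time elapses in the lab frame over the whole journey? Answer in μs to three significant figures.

Δt = 3170 μs

Leg 1: γ = 1/√(1 − 0.964²) = 1/√0.07070 = 3.761; Δt_1 = 3.761 × 387 = 1455 μs.
Leg 2: γ = 1/√(1 − 0.973²) = 1/√0.05327 = 4.333; Δt_2 = 4.333 × 382 = 1655 μs.
Leg 3: γ = 1/√(1 − 0.861²) = 1/√0.2587 = 1.966; Δt_3 = 1.966 × 28.2 = 55.45 μs.
Total: 1455 + 1655 + 55.45 μs.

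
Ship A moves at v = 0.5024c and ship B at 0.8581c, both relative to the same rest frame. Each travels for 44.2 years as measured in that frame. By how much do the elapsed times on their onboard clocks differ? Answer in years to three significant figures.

|τ_A − τ_B| = 15.5 years

A: γ = 1/√(1 − 0.5024²) = 1/√0.7476 = 1.157; τ_A = 44.2/1.157 = 38.22 years.
B: γ = 1/√(1 − 0.8581²) = 1/√0.2637 = 1.947; τ_B = 44.2/1.947 = 22.70 years.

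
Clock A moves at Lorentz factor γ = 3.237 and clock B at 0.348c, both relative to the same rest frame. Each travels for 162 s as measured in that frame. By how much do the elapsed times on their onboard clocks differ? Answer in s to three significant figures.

A: γ = 3.237; τ_A = 162/3.237 = 50.05 s.
B: γ = 1/√(1 − 0.348²) = 1/√0.8789 = 1.067; τ_B = 162/1.067 = 151.9 s.

|τ_A − τ_B| = 102 s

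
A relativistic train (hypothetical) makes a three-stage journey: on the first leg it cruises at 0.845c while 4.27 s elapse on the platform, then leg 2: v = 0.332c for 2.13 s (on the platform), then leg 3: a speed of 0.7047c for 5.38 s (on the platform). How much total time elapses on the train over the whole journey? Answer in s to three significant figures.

τ = 8.11 s

Leg 1: γ = 1/√(1 − 0.845²) = 1/√0.2860 = 1.870; τ_1 = 4.27/1.870 = 2.283 s.
Leg 2: γ = 1/√(1 − 0.332²) = 1/√0.8898 = 1.060; τ_2 = 2.13/1.060 = 2.009 s.
Leg 3: γ = 1/√(1 − 0.7047²) = 1/√0.5034 = 1.409; τ_3 = 5.38/1.409 = 3.817 s.
Total: 2.283 + 2.009 + 3.817 s.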